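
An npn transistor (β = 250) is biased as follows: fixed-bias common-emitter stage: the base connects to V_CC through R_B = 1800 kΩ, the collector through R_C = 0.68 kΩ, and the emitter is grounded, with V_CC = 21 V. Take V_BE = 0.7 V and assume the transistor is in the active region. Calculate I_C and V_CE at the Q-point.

Base loop: V_CC = I_B·R_B + V_BE, so I_B = (21 − 0.7)/1800 kΩ = 0.0113 mA.
In the active region I_C = β·I_B = 250 × 0.0113 = 2.82 mA.
Collector loop: V_CE = V_CC − I_C·R_C = 21 − 2.82×0.68 = 19.1 V.
Since V_CE = 19.1 V > V_CE(sat) ≈ 0.2 V, the transistor is in the active region as assumed.

I_C ≈ 2.8 mA, V_CE ≈ 19 V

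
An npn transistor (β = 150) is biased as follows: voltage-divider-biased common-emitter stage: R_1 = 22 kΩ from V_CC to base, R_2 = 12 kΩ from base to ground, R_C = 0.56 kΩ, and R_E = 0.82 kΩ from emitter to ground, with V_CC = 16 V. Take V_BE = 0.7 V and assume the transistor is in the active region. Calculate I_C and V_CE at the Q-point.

I_C ≈ 5.6 mA, V_CE ≈ 8.2 V

Thevenize the base divider: V_Th = V_CC·R_2/(R_1+R_2) = 16×12/34 = 5.65 V, R_Th = R_1‖R_2 = 7.76 kΩ.
Base-emitter loop: V_Th = I_B·R_Th + V_BE + (β+1)I_B·R_E, so I_B = (5.65 − 0.7) / (7.76 + 151×0.82) = 0.0376 mA.
I_C = β·I_B = 150×0.0376 = 5.64 mA, and I_E = (β+1)I_B = 5.68 mA.
V_CE = V_CC − I_C·R_C − I_E·R_E = 16 − 5.64×0.56 − 5.68×0.82 = 8.19 V.
V_CE = 8.19 V > 0.2 V confirms active-region operation.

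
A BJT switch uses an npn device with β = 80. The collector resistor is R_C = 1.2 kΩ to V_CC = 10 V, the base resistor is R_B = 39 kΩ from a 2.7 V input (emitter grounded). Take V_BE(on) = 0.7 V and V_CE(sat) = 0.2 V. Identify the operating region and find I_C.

active; I_C ≈ 4.1 mA

Assume active. Base-emitter loop: I_B = (V_BB − V_BE)/R_B = (2.7 − 0.7)/39 = 0.0513 mA.
I_C = β·I_B = 80×0.0513 = 4.1 mA.
V_CE = V_CC − I_C·R_C = 10 − 4.1×1.2 = 5.08 V > V_CE(sat), so the active-region assumption holds.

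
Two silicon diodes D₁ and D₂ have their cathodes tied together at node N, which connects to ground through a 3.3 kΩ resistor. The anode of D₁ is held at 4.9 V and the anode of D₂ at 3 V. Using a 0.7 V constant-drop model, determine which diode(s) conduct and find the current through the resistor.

Only D₁ conducts; I_R ≈ 1.3 mA

Assume both conduct. Then node N would need to be at both 4.9−0.7 = 4.2 V and 3−0.7 = 2.3 V, which is impossible.
Assume only D₁ conducts: V_N = 4.9 − 0.7 = 4.2 V, so I_R = 4.2/3.3 = 1.27 mA.
Check D₂: its anode-to-cathode voltage is 3 − 4.2 = -1.2 V < 0.7 V, so it is off. The assumption is consistent.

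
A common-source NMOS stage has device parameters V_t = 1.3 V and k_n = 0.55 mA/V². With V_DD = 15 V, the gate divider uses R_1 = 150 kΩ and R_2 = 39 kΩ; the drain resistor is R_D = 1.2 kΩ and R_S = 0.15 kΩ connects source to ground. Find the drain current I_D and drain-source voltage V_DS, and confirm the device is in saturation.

V_G = V_DD·R_2/(R_1+R_2) = 15×39/189 = 3.1 V.
Assume saturation: I_D = (k_n/2)(V_GS − V_t)² with V_GS = V_G − I_D·R_S = 3.1 − 0.15·I_D.
Substituting gives 0.00619·I_D² − 1.15·I_D + 0.886 = 0, with roots I_D = 0.775 or 185 mA.
The root I_D = 185 mA gives V_GS = -24.6 V ≤ V_t, so take I_D = 0.775 mA.
Then V_GS = 2.98 V and V_DS = V_DD − I_D(R_D+R_S) = 15 − 0.775×1.35 = 14 V.
Saturation requires V_DS ≥ V_GS − V_t = 1.68 V; 14 ≥ 1.68 ✓.

I_D ≈ 0.78 mA, V_DS ≈ 14 V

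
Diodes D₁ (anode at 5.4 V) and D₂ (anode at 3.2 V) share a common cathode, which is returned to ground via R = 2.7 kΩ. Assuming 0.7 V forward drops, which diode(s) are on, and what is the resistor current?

Only D₁ conducts; I_R ≈ 1.7 mA

Assume both conduct. Then node N would need to be at both 5.4−0.7 = 4.7 V and 3.2−0.7 = 2.5 V, which is impossible.
Assume only D₁ conducts: V_N = 5.4 − 0.7 = 4.7 V, so I_R = 4.7/2.7 = 1.74 mA.
Check D₂: its anode-to-cathode voltage is 3.2 − 4.7 = -1.5 V < 0.7 V, so it is off. The assumption is consistent.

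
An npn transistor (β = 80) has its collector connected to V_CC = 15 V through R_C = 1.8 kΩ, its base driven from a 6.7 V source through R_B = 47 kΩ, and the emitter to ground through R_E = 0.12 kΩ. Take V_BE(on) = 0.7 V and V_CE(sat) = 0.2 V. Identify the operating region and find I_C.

saturation; I_C ≈ 7.7 mA

Assume active: I_B = (6.7 − 0.7)/(47 + 81×0.12) = 0.106 mA, I_C = β·I_B = 8.46 mA.
Then V_CE = 15 − 8.46×1.8 − 8.57×0.12 = -1.26 V < 0.2 V — the active assumption fails.
Re-solve with V_CE = 0.2 V. KCL at the emitter: V_E/R_E = (V_BB−0.7−V_E)/R_B + (V_CC−0.2−V_E)/R_C, giving V_E = 0.937 V.
I_C = (V_CC − 0.2 − V_E)/R_C = (14.8 − 0.937)/1.8 = 7.7 mA.
Check: I_B = (6 − 0.937)/47 = 0.108 mA, and β·I_B = 8.62 mA > I_C, confirming saturation.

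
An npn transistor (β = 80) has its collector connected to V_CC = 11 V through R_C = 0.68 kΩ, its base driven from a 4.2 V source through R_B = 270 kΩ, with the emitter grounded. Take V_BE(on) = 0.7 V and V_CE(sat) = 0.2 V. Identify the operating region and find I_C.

Assume active. Base-emitter loop: I_B = (V_BB − V_BE)/R_B = (4.2 − 0.7)/270 = 0.013 mA.
I_C = β·I_B = 80×0.013 = 1.04 mA.
V_CE = V_CC − I_C·R_C = 11 − 1.04×0.68 = 10.3 V > V_CE(sat), so the active-region assumption holds.

active; I_C ≈ 1 mA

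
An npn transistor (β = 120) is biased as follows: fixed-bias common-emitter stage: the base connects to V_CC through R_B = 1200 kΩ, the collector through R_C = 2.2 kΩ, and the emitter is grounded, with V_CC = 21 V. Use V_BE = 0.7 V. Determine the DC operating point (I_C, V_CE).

Base loop: V_CC = I_B·R_B + V_BE, so I_B = (21 − 0.7)/1200 kΩ = 0.0169 mA.
In the active region I_C = β·I_B = 120 × 0.0169 = 2.03 mA.
Collector loop: V_CE = V_CC − I_C·R_C = 21 − 2.03×2.2 = 16.5 V.
Since V_CE = 16.5 V > V_CE(sat) ≈ 0.2 V, the transistor is in the active region as assumed.

I_C ≈ 2 mA, V_CE ≈ 17 V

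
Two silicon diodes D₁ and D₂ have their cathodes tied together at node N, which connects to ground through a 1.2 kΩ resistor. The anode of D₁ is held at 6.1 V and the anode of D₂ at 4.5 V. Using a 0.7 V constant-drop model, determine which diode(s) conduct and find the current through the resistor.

Only D₁ conducts; I_R ≈ 4.5 mA

Assume both conduct. Then node N would need to be at both 6.1−0.7 = 5.4 V and 4.5−0.7 = 3.8 V, which is impossible.
Assume only D₁ conducts: V_N = 6.1 − 0.7 = 5.4 V, so I_R = 5.4/1.2 = 4.5 mA.
Check D₂: its anode-to-cathode voltage is 4.5 − 5.4 = -0.9 V < 0.7 V, so it is off. The assumption is consistent.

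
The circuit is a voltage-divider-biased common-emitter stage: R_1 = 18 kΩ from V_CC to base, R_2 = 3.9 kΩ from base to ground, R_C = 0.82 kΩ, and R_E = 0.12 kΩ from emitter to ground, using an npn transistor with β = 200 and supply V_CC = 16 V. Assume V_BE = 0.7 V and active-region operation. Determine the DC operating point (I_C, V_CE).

I_C ≈ 16 mA, V_CE ≈ 1.2 V

Thevenize the base divider: V_Th = V_CC·R_2/(R_1+R_2) = 16×3.9/21.9 = 2.85 V, R_Th = R_1‖R_2 = 3.21 kΩ.
Base-emitter loop: V_Th = I_B·R_Th + V_BE + (β+1)I_B·R_E, so I_B = (2.85 − 0.7) / (3.21 + 201×0.12) = 0.0787 mA.
I_C = β·I_B = 200×0.0787 = 15.7 mA, and I_E = (β+1)I_B = 15.8 mA.
V_CE = V_CC − I_C·R_C − I_E·R_E = 16 − 15.7×0.82 − 15.8×0.12 = 1.2 V.
V_CE = 1.2 V > 0.2 V confirms active-region operation.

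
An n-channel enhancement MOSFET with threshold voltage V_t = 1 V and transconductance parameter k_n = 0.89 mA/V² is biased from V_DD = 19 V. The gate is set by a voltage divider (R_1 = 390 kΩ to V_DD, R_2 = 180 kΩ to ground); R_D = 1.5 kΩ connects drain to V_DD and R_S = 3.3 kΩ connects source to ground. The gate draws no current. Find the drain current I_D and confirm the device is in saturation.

I_D ≈ 1 mA

V_G = V_DD·R_2/(R_1+R_2) = 19×180/570 = 6 V.
Assume saturation: I_D = (k_n/2)(V_GS − V_t)² with V_GS = V_G − I_D·R_S = 6 − 3.3·I_D.
Substituting gives 4.85·I_D² − 15.7·I_D + 11.1 = 0, with roots I_D = 1.05 or 2.19 mA.
The root I_D = 2.19 mA gives V_GS = -1.22 V ≤ V_t, so take I_D = 1.05 mA.
Then V_GS = 2.54 V and V_DS = V_DD − I_D(R_D+R_S) = 19 − 1.05×4.8 = 14 V.
Saturation requires V_DS ≥ V_GS − V_t = 1.54 V; 14 ≥ 1.54 ✓.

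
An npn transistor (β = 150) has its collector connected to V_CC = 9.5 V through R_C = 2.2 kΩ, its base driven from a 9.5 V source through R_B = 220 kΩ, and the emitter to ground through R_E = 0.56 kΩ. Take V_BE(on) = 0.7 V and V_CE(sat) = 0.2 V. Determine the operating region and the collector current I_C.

Assume active: I_B = (9.5 − 0.7)/(220 + 151×0.56) = 0.0289 mA, I_C = β·I_B = 4.33 mA.
Then V_CE = 9.5 − 4.33×2.2 − 4.36×0.56 = -2.48 V < 0.2 V — the active assumption fails.
Re-solve with V_CE = 0.2 V. KCL at the emitter: V_E/R_E = (V_BB−0.7−V_E)/R_B + (V_CC−0.2−V_E)/R_C, giving V_E = 1.9 V.
I_C = (V_CC − 0.2 − V_E)/R_C = (9.3 − 1.9)/2.2 = 3.36 mA.
Check: I_B = (8.8 − 1.9)/220 = 0.0314 mA, and β·I_B = 4.7 mA > I_C, confirming saturation.

saturation; I_C ≈ 3.4 mA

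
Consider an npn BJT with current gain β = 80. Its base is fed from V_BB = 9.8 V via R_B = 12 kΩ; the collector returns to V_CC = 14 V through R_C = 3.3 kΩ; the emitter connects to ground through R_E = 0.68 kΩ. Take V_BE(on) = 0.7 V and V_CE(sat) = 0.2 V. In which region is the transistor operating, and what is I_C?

saturation; I_C ≈ 3.4 mA

Assume active: I_B = (9.8 − 0.7)/(12 + 81×0.68) = 0.136 mA, I_C = β·I_B = 10.9 mA.
Then V_CE = 14 − 10.9×3.3 − 11×0.68 = -29.3 V < 0.2 V — the active assumption fails.
Re-solve with V_CE = 0.2 V. KCL at the emitter: V_E/R_E = (V_BB−0.7−V_E)/R_B + (V_CC−0.2−V_E)/R_C, giving V_E = 2.66 V.
I_C = (V_CC − 0.2 − V_E)/R_C = (13.8 − 2.66)/3.3 = 3.38 mA.
Check: I_B = (9.1 − 2.66)/12 = 0.537 mA, and β·I_B = 42.9 mA > I_C, confirming saturation.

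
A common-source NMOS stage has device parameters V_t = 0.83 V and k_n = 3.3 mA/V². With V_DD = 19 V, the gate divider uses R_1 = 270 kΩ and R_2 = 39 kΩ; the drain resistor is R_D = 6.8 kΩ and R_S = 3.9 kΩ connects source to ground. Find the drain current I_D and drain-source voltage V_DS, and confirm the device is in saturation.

I_D ≈ 0.29 mA, V_DS ≈ 16 V

V_G = V_DD·R_2/(R_1+R_2) = 19×39/309 = 2.4 V.
Assume saturation: I_D = (k_n/2)(V_GS − V_t)² with V_GS = V_G − I_D·R_S = 2.4 − 3.9·I_D.
Substituting gives 25.1·I_D² − 21.2·I_D + 4.06 = 0, with roots I_D = 0.294 or 0.55 mA.
The root I_D = 0.55 mA gives V_GS = 0.253 V ≤ V_t, so take I_D = 0.294 mA.
Then V_GS = 1.25 V and V_DS = V_DD − I_D(R_D+R_S) = 19 − 0.294×10.7 = 15.9 V.
Saturation requires V_DS ≥ V_GS − V_t = 0.422 V; 15.9 ≥ 0.422 ✓.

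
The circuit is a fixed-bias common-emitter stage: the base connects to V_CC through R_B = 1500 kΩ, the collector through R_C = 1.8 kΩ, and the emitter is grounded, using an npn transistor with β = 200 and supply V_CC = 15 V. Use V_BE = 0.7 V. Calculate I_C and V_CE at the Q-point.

Base loop: V_CC = I_B·R_B + V_BE, so I_B = (15 − 0.7)/1500 kΩ = 0.00953 mA.
In the active region I_C = β·I_B = 200 × 0.00953 = 1.91 mA.
Collector loop: V_CE = V_CC − I_C·R_C = 15 − 1.91×1.8 = 11.6 V.
Since V_CE = 11.6 V > V_CE(sat) ≈ 0.2 V, the transistor is in the active region as assumed.

I_C ≈ 1.9 mA, V_CE ≈ 12 V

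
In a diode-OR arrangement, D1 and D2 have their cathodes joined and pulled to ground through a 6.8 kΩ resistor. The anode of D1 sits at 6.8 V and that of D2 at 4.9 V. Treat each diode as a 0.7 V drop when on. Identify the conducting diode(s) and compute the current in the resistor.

Only D1 conducts; I_R ≈ 0.9 mA

Assume both conduct. Then node N would need to be at both 6.8−0.7 = 6.1 V and 4.9−0.7 = 4.2 V, which is impossible.
Assume only D1 conducts: V_N = 6.8 − 0.7 = 6.1 V, so I_R = 6.1/6.8 = 0.897 mA.
Check D2: its anode-to-cathode voltage is 4.9 − 6.1 = -1.2 V < 0.7 V, so it is off. The assumption is consistent.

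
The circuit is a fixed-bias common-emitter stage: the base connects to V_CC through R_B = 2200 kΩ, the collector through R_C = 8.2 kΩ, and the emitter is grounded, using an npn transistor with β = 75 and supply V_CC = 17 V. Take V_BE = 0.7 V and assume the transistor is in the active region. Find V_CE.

V_CE ≈ 12 V

Base loop: V_CC = I_B·R_B + V_BE, so I_B = (17 − 0.7)/2200 kΩ = 0.00741 mA.
In the active region I_C = β·I_B = 75 × 0.00741 = 0.556 mA.
Collector loop: V_CE = V_CC − I_C·R_C = 17 − 0.556×8.2 = 12.4 V.
Since V_CE = 12.4 V > V_CE(sat) ≈ 0.2 V, the transistor is in the active region as assumed.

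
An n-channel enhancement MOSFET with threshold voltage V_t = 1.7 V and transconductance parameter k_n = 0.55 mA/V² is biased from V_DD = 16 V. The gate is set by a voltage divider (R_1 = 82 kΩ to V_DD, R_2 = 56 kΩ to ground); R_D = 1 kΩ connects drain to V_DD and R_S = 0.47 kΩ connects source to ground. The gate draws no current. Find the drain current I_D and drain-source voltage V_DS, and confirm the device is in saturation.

V_G = V_DD·R_2/(R_1+R_2) = 16×56/138 = 6.49 V.
Assume saturation: I_D = (k_n/2)(V_GS − V_t)² with V_GS = V_G − I_D·R_S = 6.49 − 0.47·I_D.
Substituting gives 0.0607·I_D² − 2.24·I_D + 6.32 = 0, with roots I_D = 3.08 or 33.8 mA.
The root I_D = 33.8 mA gives V_GS = -9.38 V ≤ V_t, so take I_D = 3.08 mA.
Then V_GS = 5.05 V and V_DS = V_DD − I_D(R_D+R_S) = 16 − 3.08×1.47 = 11.5 V.
Saturation requires V_DS ≥ V_GS − V_t = 3.35 V; 11.5 ≥ 3.35 ✓.

I_D ≈ 3.1 mA, V_DS ≈ 11 V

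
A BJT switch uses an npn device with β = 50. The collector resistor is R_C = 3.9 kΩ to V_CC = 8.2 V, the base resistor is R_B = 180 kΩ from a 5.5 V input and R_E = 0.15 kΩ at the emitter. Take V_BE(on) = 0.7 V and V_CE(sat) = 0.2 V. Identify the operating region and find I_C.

Assume active. Base-emitter loop: I_B = (V_BB − V_BE)/(R_B + (β+1)R_E) = (5.5 − 0.7)/(180 + 51×0.15) = 0.0256 mA.
I_C = β·I_B = 50×0.0256 = 1.28 mA.
V_CE = V_CC − I_C·R_C − I_E·R_E = 8.2 − 1.28×3.9 − 1.3×0.15 = 3.02 V > V_CE(sat), so the active-region assumption holds.

active; I_C ≈ 1.3 mA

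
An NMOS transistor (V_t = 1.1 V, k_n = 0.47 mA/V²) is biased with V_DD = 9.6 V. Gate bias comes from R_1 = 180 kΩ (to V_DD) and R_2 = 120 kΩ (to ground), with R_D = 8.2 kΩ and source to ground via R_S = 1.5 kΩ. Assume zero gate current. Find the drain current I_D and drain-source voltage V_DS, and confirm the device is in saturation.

I_D ≈ 0.69 mA, V_DS ≈ 2.9 V

V_G = V_DD·R_2/(R_1+R_2) = 9.6×120/300 = 3.84 V.
Assume saturation: I_D = (k_n/2)(V_GS − V_t)² with V_GS = V_G − I_D·R_S = 3.84 − 1.5·I_D.
Substituting gives 0.529·I_D² − 2.93·I_D + 1.76 = 0, with roots I_D = 0.687 or 4.86 mA.
The root I_D = 4.86 mA gives V_GS = -3.45 V ≤ V_t, so take I_D = 0.687 mA.
Then V_GS = 2.81 V and V_DS = V_DD − I_D(R_D+R_S) = 9.6 − 0.687×9.7 = 2.94 V.
Saturation requires V_DS ≥ V_GS − V_t = 1.71 V; 2.94 ≥ 1.71 ✓.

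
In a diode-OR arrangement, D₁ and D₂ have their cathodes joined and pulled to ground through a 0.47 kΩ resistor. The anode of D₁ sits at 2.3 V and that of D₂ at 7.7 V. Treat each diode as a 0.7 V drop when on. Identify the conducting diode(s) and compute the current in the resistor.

Assume both conduct. Then node N would need to be at both 2.3−0.7 = 1.6 V and 7.7−0.7 = 7 V, which is impossible.
Assume only D₂ conducts: V_N = 7.7 − 0.7 = 7 V, so I_R = 7/0.47 = 14.9 mA.
Check D₁: its anode-to-cathode voltage is 2.3 − 7 = -4.7 V < 0.7 V, so it is off. The assumption is consistent.

Only D₂ conducts; I_R ≈ 15 mA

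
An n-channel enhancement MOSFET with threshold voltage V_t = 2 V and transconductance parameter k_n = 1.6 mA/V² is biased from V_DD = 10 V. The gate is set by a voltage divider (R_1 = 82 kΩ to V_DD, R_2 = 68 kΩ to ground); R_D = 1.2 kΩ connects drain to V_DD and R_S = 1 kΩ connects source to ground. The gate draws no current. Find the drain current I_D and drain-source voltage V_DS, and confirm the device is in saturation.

V_G = V_DD·R_2/(R_1+R_2) = 10×68/150 = 4.53 V.
Assume saturation: I_D = (k_n/2)(V_GS − V_t)² with V_GS = V_G − I_D·R_S = 4.53 − 1·I_D.
Substituting gives 0.8·I_D² − 5.05·I_D + 5.13 = 0, with roots I_D = 1.27 or 5.04 mA.
The root I_D = 5.04 mA gives V_GS = -0.511 V ≤ V_t, so take I_D = 1.27 mA.
Then V_GS = 3.26 V and V_DS = V_DD − I_D(R_D+R_S) = 10 − 1.27×2.2 = 7.2 V.
Saturation requires V_DS ≥ V_GS − V_t = 1.26 V; 7.2 ≥ 1.26 ✓.

I_D ≈ 1.3 mA, V_DS ≈ 7.2 V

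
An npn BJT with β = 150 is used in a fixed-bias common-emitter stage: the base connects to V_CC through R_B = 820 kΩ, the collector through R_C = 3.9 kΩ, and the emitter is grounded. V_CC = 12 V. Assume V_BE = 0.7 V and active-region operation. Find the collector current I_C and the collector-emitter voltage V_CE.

Base loop: V_CC = I_B·R_B + V_BE, so I_B = (12 − 0.7)/820 kΩ = 0.0138 mA.
In the active region I_C = β·I_B = 150 × 0.0138 = 2.07 mA.
Collector loop: V_CE = V_CC − I_C·R_C = 12 − 2.07×3.9 = 3.94 V.
Since V_CE = 3.94 V > V_CE(sat) ≈ 0.2 V, the transistor is in the active region as assumed.

I_C ≈ 2.1 mA, V_CE ≈ 3.9 V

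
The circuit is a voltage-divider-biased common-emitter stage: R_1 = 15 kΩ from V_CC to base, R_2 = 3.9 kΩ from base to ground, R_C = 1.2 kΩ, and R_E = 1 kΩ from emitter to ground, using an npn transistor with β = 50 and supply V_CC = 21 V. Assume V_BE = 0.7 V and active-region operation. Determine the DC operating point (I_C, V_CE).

Thevenize the base divider: V_Th = V_CC·R_2/(R_1+R_2) = 21×3.9/18.9 = 4.33 V, R_Th = R_1‖R_2 = 3.1 kΩ.
Base-emitter loop: V_Th = I_B·R_Th + V_BE + (β+1)I_B·R_E, so I_B = (4.33 − 0.7) / (3.1 + 51×1) = 0.0672 mA.
I_C = β·I_B = 50×0.0672 = 3.36 mA, and I_E = (β+1)I_B = 3.43 mA.
V_CE = V_CC − I_C·R_C − I_E·R_E = 21 − 3.36×1.2 − 3.43×1 = 13.5 V.
V_CE = 13.5 V > 0.2 V confirms active-region operation.

I_C ≈ 3.4 mA, V_CE ≈ 14 V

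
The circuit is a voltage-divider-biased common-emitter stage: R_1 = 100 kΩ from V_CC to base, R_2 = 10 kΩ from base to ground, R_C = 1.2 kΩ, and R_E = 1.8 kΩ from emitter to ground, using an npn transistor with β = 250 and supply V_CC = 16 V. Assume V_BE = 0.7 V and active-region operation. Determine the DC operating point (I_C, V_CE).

I_C ≈ 0.41 mA, V_CE ≈ 15 V

Thevenize the base divider: V_Th = V_CC·R_2/(R_1+R_2) = 16×10/110 = 1.45 V, R_Th = R_1‖R_2 = 9.09 kΩ.
Base-emitter loop: V_Th = I_B·R_Th + V_BE + (β+1)I_B·R_E, so I_B = (1.45 − 0.7) / (9.09 + 251×1.8) = 0.00164 mA.
I_C = β·I_B = 250×0.00164 = 0.409 mA, and I_E = (β+1)I_B = 0.411 mA.
V_CE = V_CC − I_C·R_C − I_E·R_E = 16 − 0.409×1.2 − 0.411×1.8 = 14.8 V.
V_CE = 14.8 V > 0.2 V confirms active-region operation.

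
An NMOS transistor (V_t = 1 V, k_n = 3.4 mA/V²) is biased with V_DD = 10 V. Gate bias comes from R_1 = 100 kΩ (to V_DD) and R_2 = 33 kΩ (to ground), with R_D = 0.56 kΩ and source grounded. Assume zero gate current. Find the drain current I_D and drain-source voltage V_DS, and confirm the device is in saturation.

V_G = V_DD·R_2/(R_1+R_2) = 10×33/133 = 2.48 V. With the source grounded, V_GS = V_G = 2.48 V.
Assume saturation: I_D = (k_n/2)(V_GS − V_t)² = (3.4/2)×(2.48 − 1)² = 1.7×1.48² = 3.73 mA.
V_DS = V_DD − I_D·R_D = 10 − 3.73×0.56 = 7.91 V.
Saturation requires V_DS ≥ V_GS − V_t = 1.48 V; 7.91 ≥ 1.48 ✓.

I_D ≈ 3.7 mA, V_DS ≈ 7.9 V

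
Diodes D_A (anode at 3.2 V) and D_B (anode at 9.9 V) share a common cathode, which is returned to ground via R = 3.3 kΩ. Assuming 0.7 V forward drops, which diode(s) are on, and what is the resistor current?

Only D_B conducts; I_R ≈ 2.8 mA

Assume both conduct. Then node N would need to be at both 3.2−0.7 = 2.5 V and 9.9−0.7 = 9.2 V, which is impossible.
Assume only D_B conducts: V_N = 9.9 − 0.7 = 9.2 V, so I_R = 9.2/3.3 = 2.79 mA.
Check D_A: its anode-to-cathode voltage is 3.2 − 9.2 = -6 V < 0.7 V, so it is off. The assumption is consistent.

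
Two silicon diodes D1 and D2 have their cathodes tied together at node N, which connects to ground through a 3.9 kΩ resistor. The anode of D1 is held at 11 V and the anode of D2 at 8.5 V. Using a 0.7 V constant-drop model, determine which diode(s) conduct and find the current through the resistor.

Assume both conduct. Then node N would need to be at both 11−0.7 = 10.3 V and 8.5−0.7 = 7.8 V, which is impossible.
Assume only D1 conducts: V_N = 11 − 0.7 = 10.3 V, so I_R = 10.3/3.9 = 2.64 mA.
Check D2: its anode-to-cathode voltage is 8.5 − 10.3 = -1.8 V < 0.7 V, so it is off. The assumption is consistent.

Only D1 conducts; I_R ≈ 2.6 mA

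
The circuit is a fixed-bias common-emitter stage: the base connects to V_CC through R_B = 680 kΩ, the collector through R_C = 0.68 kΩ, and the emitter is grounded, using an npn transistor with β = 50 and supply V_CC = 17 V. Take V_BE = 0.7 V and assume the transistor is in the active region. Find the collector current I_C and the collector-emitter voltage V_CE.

I_C ≈ 1.2 mA, V_CE ≈ 16 V

Base loop: V_CC = I_B·R_B + V_BE, so I_B = (17 − 0.7)/680 kΩ = 0.024 mA.
In the active region I_C = β·I_B = 50 × 0.024 = 1.2 mA.
Collector loop: V_CE = V_CC − I_C·R_C = 17 − 1.2×0.68 = 16.2 V.
Since V_CE = 16.2 V > V_CE(sat) ≈ 0.2 V, the transistor is in the active region as assumed.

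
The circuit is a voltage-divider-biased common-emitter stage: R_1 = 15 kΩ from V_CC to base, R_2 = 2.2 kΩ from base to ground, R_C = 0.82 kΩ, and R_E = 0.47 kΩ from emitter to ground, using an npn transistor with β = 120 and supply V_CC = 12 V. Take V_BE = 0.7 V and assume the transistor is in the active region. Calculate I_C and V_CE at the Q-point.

Thevenize the base divider: V_Th = V_CC·R_2/(R_1+R_2) = 12×2.2/17.2 = 1.53 V, R_Th = R_1‖R_2 = 1.92 kΩ.
Base-emitter loop: V_Th = I_B·R_Th + V_BE + (β+1)I_B·R_E, so I_B = (1.53 − 0.7) / (1.92 + 121×0.47) = 0.0142 mA.
I_C = β·I_B = 120×0.0142 = 1.7 mA, and I_E = (β+1)I_B = 1.72 mA.
V_CE = V_CC − I_C·R_C − I_E·R_E = 12 − 1.7×0.82 − 1.72×0.47 = 9.79 V.
V_CE = 9.79 V > 0.2 V confirms active-region operation.

I_C ≈ 1.7 mA, V_CE ≈ 9.8 V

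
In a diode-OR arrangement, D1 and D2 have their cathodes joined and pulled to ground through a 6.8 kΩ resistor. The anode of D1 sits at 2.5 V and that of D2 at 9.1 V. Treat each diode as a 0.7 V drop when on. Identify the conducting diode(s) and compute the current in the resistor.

Assume both conduct. Then node N would need to be at both 2.5−0.7 = 1.8 V and 9.1−0.7 = 8.4 V, which is impossible.
Assume only D2 conducts: V_N = 9.1 − 0.7 = 8.4 V, so I_R = 8.4/6.8 = 1.24 mA.
Check D1: its anode-to-cathode voltage is 2.5 − 8.4 = -5.9 V < 0.7 V, so it is off. The assumption is consistent.

Only D2 conducts; I_R ≈ 1.2 mA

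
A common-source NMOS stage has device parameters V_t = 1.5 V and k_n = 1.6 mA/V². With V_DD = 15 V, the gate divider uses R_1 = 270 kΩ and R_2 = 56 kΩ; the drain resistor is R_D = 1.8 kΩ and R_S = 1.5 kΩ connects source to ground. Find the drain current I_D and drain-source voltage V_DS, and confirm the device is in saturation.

I_D ≈ 0.31 mA, V_DS ≈ 14 V

V_G = V_DD·R_2/(R_1+R_2) = 15×56/326 = 2.58 V.
Assume saturation: I_D = (k_n/2)(V_GS − V_t)² with V_GS = V_G − I_D·R_S = 2.58 − 1.5·I_D.
Substituting gives 1.8·I_D² − 3.58·I_D + 0.927 = 0, with roots I_D = 0.306 or 1.69 mA.
The root I_D = 1.69 mA gives V_GS = 0.0485 V ≤ V_t, so take I_D = 0.306 mA.
Then V_GS = 2.12 V and V_DS = V_DD − I_D(R_D+R_S) = 15 − 0.306×3.3 = 14 V.
Saturation requires V_DS ≥ V_GS − V_t = 0.618 V; 14 ≥ 0.618 ✓.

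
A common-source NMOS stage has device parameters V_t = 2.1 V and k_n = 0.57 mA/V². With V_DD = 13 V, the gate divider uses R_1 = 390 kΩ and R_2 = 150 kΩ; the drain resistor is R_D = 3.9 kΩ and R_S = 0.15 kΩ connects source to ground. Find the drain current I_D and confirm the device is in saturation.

I_D ≈ 0.58 mA

V_G = V_DD·R_2/(R_1+R_2) = 13×150/540 = 3.61 V.
Assume saturation: I_D = (k_n/2)(V_GS − V_t)² with V_GS = V_G − I_D·R_S = 3.61 − 0.15·I_D.
Substituting gives 0.00641·I_D² − 1.13·I_D + 0.651 = 0, with roots I_D = 0.578 or 176 mA.
The root I_D = 176 mA gives V_GS = -22.7 V ≤ V_t, so take I_D = 0.578 mA.
Then V_GS = 3.52 V and V_DS = V_DD − I_D(R_D+R_S) = 13 − 0.578×4.05 = 10.7 V.
Saturation requires V_DS ≥ V_GS − V_t = 1.42 V; 10.7 ≥ 1.42 ✓.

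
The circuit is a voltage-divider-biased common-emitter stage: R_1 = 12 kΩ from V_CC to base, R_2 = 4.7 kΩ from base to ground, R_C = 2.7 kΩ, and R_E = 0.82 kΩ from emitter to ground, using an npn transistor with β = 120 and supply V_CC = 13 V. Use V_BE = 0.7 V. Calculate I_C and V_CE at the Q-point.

Thevenize the base divider: V_Th = V_CC·R_2/(R_1+R_2) = 13×4.7/16.7 = 3.66 V, R_Th = R_1‖R_2 = 3.38 kΩ.
Base-emitter loop: V_Th = I_B·R_Th + V_BE + (β+1)I_B·R_E, so I_B = (3.66 − 0.7) / (3.38 + 121×0.82) = 0.0288 mA.
I_C = β·I_B = 120×0.0288 = 3.46 mA, and I_E = (β+1)I_B = 3.49 mA.
V_CE = V_CC − I_C·R_C − I_E·R_E = 13 − 3.46×2.7 − 3.49×0.82 = 0.795 V.
V_CE = 0.795 V > 0.2 V confirms active-region operation.

I_C ≈ 3.5 mA, V_CE ≈ 0.8 V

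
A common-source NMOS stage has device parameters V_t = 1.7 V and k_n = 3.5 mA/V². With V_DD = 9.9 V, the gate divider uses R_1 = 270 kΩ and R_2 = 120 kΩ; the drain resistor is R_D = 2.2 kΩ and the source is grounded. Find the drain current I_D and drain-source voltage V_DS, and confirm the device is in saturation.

I_D ≈ 3.2 mA, V_DS ≈ 2.9 V

V_G = V_DD·R_2/(R_1+R_2) = 9.9×120/390 = 3.05 V. With the source grounded, V_GS = V_G = 3.05 V.
Assume saturation: I_D = (k_n/2)(V_GS − V_t)² = (3.5/2)×(3.05 − 1.7)² = 1.75×1.35² = 3.17 mA.
V_DS = V_DD − I_D·R_D = 9.9 − 3.17×2.2 = 2.92 V.
Saturation requires V_DS ≥ V_GS − V_t = 1.35 V; 2.92 ≥ 1.35 ✓.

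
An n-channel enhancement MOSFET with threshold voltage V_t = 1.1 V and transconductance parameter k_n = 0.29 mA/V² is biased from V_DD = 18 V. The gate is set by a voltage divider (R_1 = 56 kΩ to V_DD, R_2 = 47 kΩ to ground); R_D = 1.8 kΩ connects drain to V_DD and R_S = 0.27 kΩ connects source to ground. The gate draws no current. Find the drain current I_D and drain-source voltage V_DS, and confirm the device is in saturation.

I_D ≈ 4.9 mA, V_DS ≈ 7.9 V

V_G = V_DD·R_2/(R_1+R_2) = 18×47/103 = 8.21 V.
Assume saturation: I_D = (k_n/2)(V_GS − V_t)² with V_GS = V_G − I_D·R_S = 8.21 − 0.27·I_D.
Substituting gives 0.0106·I_D² − 1.56·I_D + 7.34 = 0, with roots I_D = 4.87 or 142 mA.
The root I_D = 142 mA gives V_GS = -30.2 V ≤ V_t, so take I_D = 4.87 mA.
Then V_GS = 6.9 V and V_DS = V_DD − I_D(R_D+R_S) = 18 − 4.87×2.07 = 7.91 V.
Saturation requires V_DS ≥ V_GS − V_t = 5.8 V; 7.91 ≥ 5.8 ✓.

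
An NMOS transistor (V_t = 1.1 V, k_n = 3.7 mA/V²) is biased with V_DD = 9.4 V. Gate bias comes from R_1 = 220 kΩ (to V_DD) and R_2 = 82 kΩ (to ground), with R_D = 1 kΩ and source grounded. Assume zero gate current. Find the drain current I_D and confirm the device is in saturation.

V_G = V_DD·R_2/(R_1+R_2) = 9.4×82/302 = 2.55 V. With the source grounded, V_GS = V_G = 2.55 V.
Assume saturation: I_D = (k_n/2)(V_GS − V_t)² = (3.7/2)×(2.55 − 1.1)² = 1.85×1.45² = 3.9 mA.
V_DS = V_DD − I_D·R_D = 9.4 − 3.9×1 = 5.5 V.
Saturation requires V_DS ≥ V_GS − V_t = 1.45 V; 5.5 ≥ 1.45 ✓.

I_D ≈ 3.9 mA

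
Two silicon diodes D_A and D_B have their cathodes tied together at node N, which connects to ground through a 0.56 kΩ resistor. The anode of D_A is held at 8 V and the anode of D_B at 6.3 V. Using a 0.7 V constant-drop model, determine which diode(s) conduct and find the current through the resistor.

Assume both conduct. Then node N would need to be at both 8−0.7 = 7.3 V and 6.3−0.7 = 5.6 V, which is impossible.
Assume only D_A conducts: V_N = 8 − 0.7 = 7.3 V, so I_R = 7.3/0.56 = 13 mA.
Check D_B: its anode-to-cathode voltage is 6.3 − 7.3 = -1 V < 0.7 V, so it is off. The assumption is consistent.

Only D_A conducts; I_R ≈ 13 mA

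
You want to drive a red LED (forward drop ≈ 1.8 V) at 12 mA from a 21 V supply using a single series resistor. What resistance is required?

R ≈ 1.6 kΩ

The resistor drops V_S − V_D = 21 − 1.8 = 19.2 V at 12 mA.
R = 19.2 V / 12 mA = 1.6 kΩ.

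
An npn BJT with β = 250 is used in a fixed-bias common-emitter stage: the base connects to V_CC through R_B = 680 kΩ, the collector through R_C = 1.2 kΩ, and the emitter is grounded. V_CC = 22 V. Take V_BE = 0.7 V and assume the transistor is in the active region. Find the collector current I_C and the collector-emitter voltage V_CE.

Base loop: V_CC = I_B·R_B + V_BE, so I_B = (22 − 0.7)/680 kΩ = 0.0313 mA.
In the active region I_C = β·I_B = 250 × 0.0313 = 7.83 mA.
Collector loop: V_CE = V_CC − I_C·R_C = 22 − 7.83×1.2 = 12.6 V.
Since V_CE = 12.6 V > V_CE(sat) ≈ 0.2 V, the transistor is in the active region as assumed.

I_C ≈ 7.8 mA, V_CE ≈ 13 V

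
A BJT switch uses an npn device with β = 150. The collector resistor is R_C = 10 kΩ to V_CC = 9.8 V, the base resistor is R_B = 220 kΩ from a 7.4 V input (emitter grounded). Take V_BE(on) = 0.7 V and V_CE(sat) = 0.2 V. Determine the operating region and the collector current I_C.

saturation; I_C ≈ 0.96 mA

Assume active: I_B = (7.4 − 0.7)/220 = 0.0305 mA, giving I_C = β·I_B = 4.57 mA.
But then V_CE = 9.8 − 4.57×10 = -35.9 V < V_CE(sat) = 0.2 V — impossible in the active region.
So the transistor is saturated. With V_CE = 0.2 V, I_C = (V_CC − 0.2)/R_C = 9.6/10 = 0.96 mA.
Check: β·I_B = 4.57 mA > I_C = 0.96 mA, confirming saturation.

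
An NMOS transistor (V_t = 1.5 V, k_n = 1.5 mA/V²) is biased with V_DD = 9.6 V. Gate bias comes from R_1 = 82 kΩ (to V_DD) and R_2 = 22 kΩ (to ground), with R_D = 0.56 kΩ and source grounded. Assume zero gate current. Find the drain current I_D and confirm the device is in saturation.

V_G = V_DD·R_2/(R_1+R_2) = 9.6×22/104 = 2.03 V. With the source grounded, V_GS = V_G = 2.03 V.
Assume saturation: I_D = (k_n/2)(V_GS − V_t)² = (1.5/2)×(2.03 − 1.5)² = 0.75×0.531² = 0.211 mA.
V_DS = V_DD − I_D·R_D = 9.6 − 0.211×0.56 = 9.48 V.
Saturation requires V_DS ≥ V_GS − V_t = 0.531 V; 9.48 ≥ 0.531 ✓.

I_D ≈ 0.21 mA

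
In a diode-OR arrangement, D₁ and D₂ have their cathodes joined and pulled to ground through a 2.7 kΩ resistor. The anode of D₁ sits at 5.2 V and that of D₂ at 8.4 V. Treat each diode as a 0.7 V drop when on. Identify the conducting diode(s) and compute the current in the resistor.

Only D₂ conducts; I_R ≈ 2.9 mA

Assume both conduct. Then node N would need to be at both 5.2−0.7 = 4.5 V and 8.4−0.7 = 7.7 V, which is impossible.
Assume only D₂ conducts: V_N = 8.4 − 0.7 = 7.7 V, so I_R = 7.7/2.7 = 2.85 mA.
Check D₁: its anode-to-cathode voltage is 5.2 − 7.7 = -2.5 V < 0.7 V, so it is off. The assumption is consistent.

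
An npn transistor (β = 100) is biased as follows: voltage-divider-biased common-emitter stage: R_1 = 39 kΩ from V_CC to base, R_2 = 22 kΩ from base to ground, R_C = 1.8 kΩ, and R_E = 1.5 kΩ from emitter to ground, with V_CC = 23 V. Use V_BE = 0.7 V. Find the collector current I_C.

Thevenize the base divider: V_Th = V_CC·R_2/(R_1+R_2) = 23×22/61 = 8.3 V, R_Th = R_1‖R_2 = 14.1 kΩ.
Base-emitter loop: V_Th = I_B·R_Th + V_BE + (β+1)I_B·R_E, so I_B = (8.3 − 0.7) / (14.1 + 101×1.5) = 0.0459 mA.
I_C = β·I_B = 100×0.0459 = 4.59 mA, and I_E = (β+1)I_B = 4.63 mA.
V_CE = V_CC − I_C·R_C − I_E·R_E = 23 − 4.59×1.8 − 4.63×1.5 = 7.79 V.
V_CE = 7.79 V > 0.2 V confirms active-region operation.

I_C ≈ 4.6 mA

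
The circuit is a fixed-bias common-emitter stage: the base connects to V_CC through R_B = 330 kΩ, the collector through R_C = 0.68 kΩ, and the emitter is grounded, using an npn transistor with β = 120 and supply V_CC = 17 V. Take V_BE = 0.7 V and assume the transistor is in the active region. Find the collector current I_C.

I_C ≈ 5.9 mA

Base loop: V_CC = I_B·R_B + V_BE, so I_B = (17 − 0.7)/330 kΩ = 0.0494 mA.
In the active region I_C = β·I_B = 120 × 0.0494 = 5.93 mA.
Collector loop: V_CE = V_CC − I_C·R_C = 17 − 5.93×0.68 = 13 V.
Since V_CE = 13 V > V_CE(sat) ≈ 0.2 V, the transistor is in the active region as assumed.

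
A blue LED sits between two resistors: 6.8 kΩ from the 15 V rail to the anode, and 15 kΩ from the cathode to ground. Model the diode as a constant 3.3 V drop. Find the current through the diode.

The two resistors are in series with the diode, so KVL gives 15 = I·6.8 + 3.3 + I·15.
I = (15 − 3.3) / (6.8 + 15) kΩ = 11.7 / 21.8 = 0.537 mA.

I ≈ 0.54 mA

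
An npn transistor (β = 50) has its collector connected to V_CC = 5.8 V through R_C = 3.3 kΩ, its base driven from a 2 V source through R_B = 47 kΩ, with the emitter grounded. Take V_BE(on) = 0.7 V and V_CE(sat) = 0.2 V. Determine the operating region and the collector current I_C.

active; I_C ≈ 1.4 mA

Assume active. Base-emitter loop: I_B = (V_BB − V_BE)/R_B = (2 − 0.7)/47 = 0.0277 mA.
I_C = β·I_B = 50×0.0277 = 1.38 mA.
V_CE = V_CC − I_C·R_C = 5.8 − 1.38×3.3 = 1.24 V > V_CE(sat), so the active-region assumption holds.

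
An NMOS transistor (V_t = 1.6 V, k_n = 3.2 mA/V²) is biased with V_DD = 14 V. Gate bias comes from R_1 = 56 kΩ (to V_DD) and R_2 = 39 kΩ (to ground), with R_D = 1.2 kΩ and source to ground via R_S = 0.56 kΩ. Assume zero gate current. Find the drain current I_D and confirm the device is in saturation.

V_G = V_DD·R_2/(R_1+R_2) = 14×39/95 = 5.75 V.
Assume saturation: I_D = (k_n/2)(V_GS − V_t)² with V_GS = V_G − I_D·R_S = 5.75 − 0.56·I_D.
Substituting gives 0.502·I_D² − 8.43·I_D + 27.5 = 0, with roots I_D = 4.43 or 12.4 mA.
The root I_D = 12.4 mA gives V_GS = -1.18 V ≤ V_t, so take I_D = 4.43 mA.
Then V_GS = 3.26 V and V_DS = V_DD − I_D(R_D+R_S) = 14 − 4.43×1.76 = 6.2 V.
Saturation requires V_DS ≥ V_GS − V_t = 1.66 V; 6.2 ≥ 1.66 ✓.

I_D ≈ 4.4 mA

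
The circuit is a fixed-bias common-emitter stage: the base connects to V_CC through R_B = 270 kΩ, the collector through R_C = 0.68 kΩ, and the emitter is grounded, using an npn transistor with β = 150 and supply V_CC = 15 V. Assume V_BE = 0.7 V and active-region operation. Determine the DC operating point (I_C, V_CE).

I_C ≈ 7.9 mA, V_CE ≈ 9.6 V

Base loop: V_CC = I_B·R_B + V_BE, so I_B = (15 − 0.7)/270 kΩ = 0.053 mA.
In the active region I_C = β·I_B = 150 × 0.053 = 7.94 mA.
Collector loop: V_CE = V_CC − I_C·R_C = 15 − 7.94×0.68 = 9.6 V.
Since V_CE = 9.6 V > V_CE(sat) ≈ 0.2 V, the transistor is in the active region as assumed.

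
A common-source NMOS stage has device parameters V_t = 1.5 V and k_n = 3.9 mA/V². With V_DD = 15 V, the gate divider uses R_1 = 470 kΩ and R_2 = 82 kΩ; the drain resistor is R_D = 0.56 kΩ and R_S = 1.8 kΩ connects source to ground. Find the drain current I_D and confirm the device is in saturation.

V_G = V_DD·R_2/(R_1+R_2) = 15×82/552 = 2.23 V.
Assume saturation: I_D = (k_n/2)(V_GS − V_t)² with V_GS = V_G − I_D·R_S = 2.23 − 1.8·I_D.
Substituting gives 6.32·I_D² − 6.11·I_D + 1.03 = 0, with roots I_D = 0.219 or 0.749 mA.
The root I_D = 0.749 mA gives V_GS = 0.88 V ≤ V_t, so take I_D = 0.219 mA.
Then V_GS = 1.83 V and V_DS = V_DD − I_D(R_D+R_S) = 15 − 0.219×2.36 = 14.5 V.
Saturation requires V_DS ≥ V_GS − V_t = 0.335 V; 14.5 ≥ 0.335 ✓.

I_D ≈ 0.22 mA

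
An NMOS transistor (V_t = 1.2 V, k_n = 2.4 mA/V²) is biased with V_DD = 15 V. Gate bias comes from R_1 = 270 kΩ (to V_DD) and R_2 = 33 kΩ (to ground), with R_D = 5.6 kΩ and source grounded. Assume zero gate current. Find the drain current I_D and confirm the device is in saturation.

I_D ≈ 0.23 mA

V_G = V_DD·R_2/(R_1+R_2) = 15×33/303 = 1.63 V. With the source grounded, V_GS = V_G = 1.63 V.
Assume saturation: I_D = (k_n/2)(V_GS − V_t)² = (2.4/2)×(1.63 − 1.2)² = 1.2×0.434² = 0.226 mA.
V_DS = V_DD − I_D·R_D = 15 − 0.226×5.6 = 13.7 V.
Saturation requires V_DS ≥ V_GS − V_t = 0.434 V; 13.7 ≥ 0.434 ✓.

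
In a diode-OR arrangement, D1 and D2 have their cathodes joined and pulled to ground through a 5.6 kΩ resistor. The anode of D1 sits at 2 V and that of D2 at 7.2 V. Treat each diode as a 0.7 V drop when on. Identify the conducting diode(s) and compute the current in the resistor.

Only D2 conducts; I_R ≈ 1.2 mA

Assume both conduct. Then node N would need to be at both 2−0.7 = 1.3 V and 7.2−0.7 = 6.5 V, which is impossible.
Assume only D2 conducts: V_N = 7.2 − 0.7 = 6.5 V, so I_R = 6.5/5.6 = 1.16 mA.
Check D1: its anode-to-cathode voltage is 2 − 6.5 = -4.5 V < 0.7 V, so it is off. The assumption is consistent.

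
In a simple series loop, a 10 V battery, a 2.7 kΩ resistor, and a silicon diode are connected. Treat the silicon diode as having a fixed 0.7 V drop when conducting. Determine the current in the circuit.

KVL around the loop: 10 = V_D + I·R = 0.7 + I × 2.7 kΩ.
So I = (10 − 0.7) / 2.7 kΩ = 9.3 / 2.7 = 3.44 mA.

I ≈ 3.4 mA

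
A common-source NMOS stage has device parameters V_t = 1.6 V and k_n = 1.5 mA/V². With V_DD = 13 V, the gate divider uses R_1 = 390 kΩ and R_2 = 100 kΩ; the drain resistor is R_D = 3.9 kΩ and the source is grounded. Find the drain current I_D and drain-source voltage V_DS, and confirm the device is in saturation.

I_D ≈ 0.83 mA, V_DS ≈ 9.8 V

V_G = V_DD·R_2/(R_1+R_2) = 13×100/490 = 2.65 V. With the source grounded, V_GS = V_G = 2.65 V.
Assume saturation: I_D = (k_n/2)(V_GS − V_t)² = (1.5/2)×(2.65 − 1.6)² = 0.75×1.05² = 0.832 mA.
V_DS = V_DD − I_D·R_D = 13 − 0.832×3.9 = 9.76 V.
Saturation requires V_DS ≥ V_GS − V_t = 1.05 V; 9.76 ≥ 1.05 ✓.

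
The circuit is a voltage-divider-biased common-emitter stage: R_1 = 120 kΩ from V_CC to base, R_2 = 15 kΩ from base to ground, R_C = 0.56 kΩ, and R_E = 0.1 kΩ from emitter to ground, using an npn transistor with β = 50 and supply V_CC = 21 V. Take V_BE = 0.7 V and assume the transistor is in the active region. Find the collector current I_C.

I_C ≈ 4.4 mA

Thevenize the base divider: V_Th = V_CC·R_2/(R_1+R_2) = 21×15/135 = 2.33 V, R_Th = R_1‖R_2 = 13.3 kΩ.
Base-emitter loop: V_Th = I_B·R_Th + V_BE + (β+1)I_B·R_E, so I_B = (2.33 − 0.7) / (13.3 + 51×0.1) = 0.0886 mA.
I_C = β·I_B = 50×0.0886 = 4.43 mA, and I_E = (β+1)I_B = 4.52 mA.
V_CE = V_CC − I_C·R_C − I_E·R_E = 21 − 4.43×0.56 − 4.52×0.1 = 18.1 V.
V_CE = 18.1 V > 0.2 V confirms active-region operation.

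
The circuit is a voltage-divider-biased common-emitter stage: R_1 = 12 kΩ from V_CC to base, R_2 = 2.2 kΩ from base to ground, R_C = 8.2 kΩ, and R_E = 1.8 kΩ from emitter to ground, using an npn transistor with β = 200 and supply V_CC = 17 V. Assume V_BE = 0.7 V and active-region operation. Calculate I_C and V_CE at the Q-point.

Thevenize the base divider: V_Th = V_CC·R_2/(R_1+R_2) = 17×2.2/14.2 = 2.63 V, R_Th = R_1‖R_2 = 1.86 kΩ.
Base-emitter loop: V_Th = I_B·R_Th + V_BE + (β+1)I_B·R_E, so I_B = (2.63 − 0.7) / (1.86 + 201×1.8) = 0.00532 mA.
I_C = β·I_B = 200×0.00532 = 1.06 mA, and I_E = (β+1)I_B = 1.07 mA.
V_CE = V_CC − I_C·R_C − I_E·R_E = 17 − 1.06×8.2 − 1.07×1.8 = 6.36 V.
V_CE = 6.36 V > 0.2 V confirms active-region operation.

I_C ≈ 1.1 mA, V_CE ≈ 6.4 V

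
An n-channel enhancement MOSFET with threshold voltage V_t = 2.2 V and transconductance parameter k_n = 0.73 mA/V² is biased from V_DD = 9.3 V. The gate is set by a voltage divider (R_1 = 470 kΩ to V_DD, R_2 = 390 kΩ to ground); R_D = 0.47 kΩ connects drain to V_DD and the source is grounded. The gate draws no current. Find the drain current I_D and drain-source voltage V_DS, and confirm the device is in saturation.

I_D ≈ 1.5 mA, V_DS ≈ 8.6 V

V_G = V_DD·R_2/(R_1+R_2) = 9.3×390/860 = 4.22 V. With the source grounded, V_GS = V_G = 4.22 V.
Assume saturation: I_D = (k_n/2)(V_GS − V_t)² = (0.73/2)×(4.22 − 2.2)² = 0.365×2.02² = 1.49 mA.
V_DS = V_DD − I_D·R_D = 9.3 − 1.49×0.47 = 8.6 V.
Saturation requires V_DS ≥ V_GS − V_t = 2.02 V; 8.6 ≥ 2.02 ✓.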